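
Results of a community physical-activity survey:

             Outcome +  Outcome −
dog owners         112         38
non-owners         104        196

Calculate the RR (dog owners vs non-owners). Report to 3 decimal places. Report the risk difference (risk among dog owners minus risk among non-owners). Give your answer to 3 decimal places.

risk, dog owners = 112/150 = 0.7467
risk, non-owners = 104/300 = 0.3467
RR = 0.7467 / 0.3467 = 2.154
risk difference = 0.7467 − 0.3467 = 0.400

RR = 2.154; RD = 0.400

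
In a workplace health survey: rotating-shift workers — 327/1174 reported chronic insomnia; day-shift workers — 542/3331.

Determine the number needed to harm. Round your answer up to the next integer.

NNH ≈ 9

risk, rotating-shift workers = 327/1174 = 0.278535
risk, day-shift workers = 542/3331 = 0.162714
absolute risk difference = 0.115821
1 / 0.115821 = 8.634 → round up → 9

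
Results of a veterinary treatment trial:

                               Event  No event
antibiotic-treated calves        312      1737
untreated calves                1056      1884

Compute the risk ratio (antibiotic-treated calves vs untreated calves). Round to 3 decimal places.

0.424

risk, antibiotic-treated calves = 312/2049 = 0.1523
risk, untreated calves = 1056/2940 = 0.3592
RR = 0.1523 / 0.3592 = 0.424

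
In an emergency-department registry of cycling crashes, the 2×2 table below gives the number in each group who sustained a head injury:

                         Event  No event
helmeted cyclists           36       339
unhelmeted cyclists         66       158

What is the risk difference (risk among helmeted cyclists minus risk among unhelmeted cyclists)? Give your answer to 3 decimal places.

RD ≈ -0.199

risk, helmeted cyclists = 36/375 = 0.0960
risk, unhelmeted cyclists = 66/224 = 0.2946
risk difference = 0.0960 − 0.2946 = -0.199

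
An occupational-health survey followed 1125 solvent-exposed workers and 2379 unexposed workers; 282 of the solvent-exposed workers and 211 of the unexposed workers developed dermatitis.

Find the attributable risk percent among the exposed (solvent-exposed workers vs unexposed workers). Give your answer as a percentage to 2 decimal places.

AR%: 64.62%

risk, solvent-exposed workers = 282/1125 = 0.2507
risk, unexposed workers = 211/2379 = 0.0887
AR% = (0.2507 − 0.0887) / 0.2507 = 0.6462 → 64.62%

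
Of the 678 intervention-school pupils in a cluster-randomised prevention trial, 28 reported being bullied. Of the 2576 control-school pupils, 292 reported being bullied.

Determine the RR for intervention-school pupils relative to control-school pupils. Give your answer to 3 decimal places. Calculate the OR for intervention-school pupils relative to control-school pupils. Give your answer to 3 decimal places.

risk, intervention-school pupils = 28/678 = 0.04130
risk, control-school pupils = 292/2576 = 0.11335
RR = 0.04130 / 0.11335 = 0.364
OR = (28 × 2284) / (650 × 292) = 63952/189800 ≈ 0.337

RR = 0.364; OR = 0.337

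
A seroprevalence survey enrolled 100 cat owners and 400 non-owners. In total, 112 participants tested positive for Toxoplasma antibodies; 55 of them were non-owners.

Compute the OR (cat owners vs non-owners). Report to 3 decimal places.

cat owners with the outcome: 112 − 55 = 57
cat owners without the outcome: 100 − 57 = 43
non-owners without the outcome: 400 − 55 = 345
OR = (57 × 345) / (43 × 55) = 19665/2365 ≈ 8.315

8.315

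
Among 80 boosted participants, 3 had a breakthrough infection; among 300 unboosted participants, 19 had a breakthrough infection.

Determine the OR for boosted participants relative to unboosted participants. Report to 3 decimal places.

OR = (3 × 281) / (77 × 19) = 843/1463 ≈ 0.576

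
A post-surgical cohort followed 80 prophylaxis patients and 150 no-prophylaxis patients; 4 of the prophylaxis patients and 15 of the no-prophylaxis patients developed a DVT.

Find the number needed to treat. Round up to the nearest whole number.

risk, prophylaxis patients = 4/80 = 0.050000
risk, no-prophylaxis patients = 15/150 = 0.100000
absolute risk difference = 0.050000
1 / 0.050000 = 20.000 → round up → 20

20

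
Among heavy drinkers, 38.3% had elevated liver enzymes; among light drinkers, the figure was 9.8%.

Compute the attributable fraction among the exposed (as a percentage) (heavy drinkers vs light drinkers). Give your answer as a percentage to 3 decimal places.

AR% = (0.3830 − 0.0980) / 0.3830 = 0.7441 → 74.413%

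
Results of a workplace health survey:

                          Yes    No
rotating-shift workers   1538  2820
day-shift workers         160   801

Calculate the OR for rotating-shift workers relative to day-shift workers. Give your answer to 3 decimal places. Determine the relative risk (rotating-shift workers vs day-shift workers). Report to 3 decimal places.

OR = 2.730; RR = 2.120

odds, rotating-shift workers = 1538/2820 = 0.5454
odds, day-shift workers = 160/801 = 0.1998
OR = 0.5454 / 0.1998 = 2.730
risk, rotating-shift workers = 1538/4358 = 0.3529
risk, day-shift workers = 160/961 = 0.1665
RR = 0.3529 / 0.1665 = 2.120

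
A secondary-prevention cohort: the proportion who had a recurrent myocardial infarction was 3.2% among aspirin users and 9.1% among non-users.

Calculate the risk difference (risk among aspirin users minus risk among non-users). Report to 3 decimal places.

risk difference = 0.03200 − 0.09100 = -0.059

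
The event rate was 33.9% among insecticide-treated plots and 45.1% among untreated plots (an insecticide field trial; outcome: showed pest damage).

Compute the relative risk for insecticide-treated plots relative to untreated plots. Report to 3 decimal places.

RR = 0.3390 / 0.4510 = 0.752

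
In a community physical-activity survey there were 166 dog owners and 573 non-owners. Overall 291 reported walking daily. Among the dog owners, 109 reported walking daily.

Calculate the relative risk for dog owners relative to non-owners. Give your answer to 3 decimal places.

dog owners without the outcome: 166 − 109 = 57
non-owners with the outcome: 291 − 109 = 182
non-owners without the outcome: 573 − 182 = 391
risk, dog owners = 109/166 = 0.6566
risk, non-owners = 182/573 = 0.3176
RR = 0.6566 / 0.3176 = 2.067

2.067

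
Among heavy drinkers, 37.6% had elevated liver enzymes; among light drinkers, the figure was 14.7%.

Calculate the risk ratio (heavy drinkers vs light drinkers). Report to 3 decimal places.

RR = 0.3760 / 0.1470 = 2.558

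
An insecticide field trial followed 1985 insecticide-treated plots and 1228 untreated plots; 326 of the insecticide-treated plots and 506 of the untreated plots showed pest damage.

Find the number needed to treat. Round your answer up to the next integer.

NNT: 5

risk, insecticide-treated plots = 326/1985 = 0.164232
risk, untreated plots = 506/1228 = 0.412052
absolute risk difference = 0.247820
1 / 0.247820 = 4.035 → round up → 5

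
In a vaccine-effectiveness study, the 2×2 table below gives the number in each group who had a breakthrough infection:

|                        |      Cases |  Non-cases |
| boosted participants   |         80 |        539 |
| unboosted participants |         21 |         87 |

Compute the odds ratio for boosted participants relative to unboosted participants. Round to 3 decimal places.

OR = (80 × 87) / (539 × 21) = 6960/11319 ≈ 0.615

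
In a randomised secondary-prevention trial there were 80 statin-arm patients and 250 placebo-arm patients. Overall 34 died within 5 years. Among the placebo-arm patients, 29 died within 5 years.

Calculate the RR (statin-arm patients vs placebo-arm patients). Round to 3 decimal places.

statin-arm patients with the outcome: 34 − 29 = 5
statin-arm patients without the outcome: 80 − 5 = 75
placebo-arm patients without the outcome: 250 − 29 = 221
risk, statin-arm patients = 5/80 = 0.0625
risk, placebo-arm patients = 29/250 = 0.1160
RR = 0.0625 / 0.1160 = 0.539

0.539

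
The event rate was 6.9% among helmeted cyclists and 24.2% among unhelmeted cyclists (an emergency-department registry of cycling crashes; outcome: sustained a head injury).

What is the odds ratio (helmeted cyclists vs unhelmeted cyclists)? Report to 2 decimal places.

0.23

odds, helmeted cyclists = 0.0690/0.9310 = 0.0741
odds, unhelmeted cyclists = 0.2420/0.7580 = 0.3193
OR = 0.0741 / 0.3193 = 0.23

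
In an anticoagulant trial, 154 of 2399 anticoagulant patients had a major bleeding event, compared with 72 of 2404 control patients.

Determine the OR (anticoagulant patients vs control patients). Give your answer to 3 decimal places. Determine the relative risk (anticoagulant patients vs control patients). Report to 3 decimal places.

odds, anticoagulant patients = 154/2245 = 0.06860
odds, control patients = 72/2332 = 0.03087
OR = 0.06860 / 0.03087 = 2.222
risk, anticoagulant patients = 154/2399 = 0.06419
risk, control patients = 72/2404 = 0.02995
RR = 0.06419 / 0.02995 = 2.143

OR = 2.222; RR = 2.143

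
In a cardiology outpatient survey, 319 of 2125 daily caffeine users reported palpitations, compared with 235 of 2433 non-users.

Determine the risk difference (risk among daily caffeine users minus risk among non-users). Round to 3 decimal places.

risk, daily caffeine users = 319/2125 = 0.1501
risk, non-users = 235/2433 = 0.0966
risk difference = 0.1501 − 0.0966 = 0.054

RD ≈ 0.054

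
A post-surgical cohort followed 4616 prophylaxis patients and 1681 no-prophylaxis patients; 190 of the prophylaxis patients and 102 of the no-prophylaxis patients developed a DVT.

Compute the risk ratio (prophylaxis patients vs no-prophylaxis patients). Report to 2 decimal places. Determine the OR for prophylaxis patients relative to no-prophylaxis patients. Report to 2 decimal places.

RR = 0.68; OR = 0.66

risk, prophylaxis patients = 190/4616 = 0.04116
risk, no-prophylaxis patients = 102/1681 = 0.06068
RR = 0.04116 / 0.06068 = 0.68
odds, prophylaxis patients = 190/4426 = 0.04293
odds, no-prophylaxis patients = 102/1579 = 0.06460
OR = 0.04293 / 0.06460 = 0.66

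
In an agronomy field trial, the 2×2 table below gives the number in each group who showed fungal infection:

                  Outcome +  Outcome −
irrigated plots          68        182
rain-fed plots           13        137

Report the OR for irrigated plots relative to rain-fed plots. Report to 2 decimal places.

odds, irrigated plots = 68/182 = 0.3736
odds, rain-fed plots = 13/137 = 0.0949
OR = 0.3736 / 0.0949 = 3.94

3.94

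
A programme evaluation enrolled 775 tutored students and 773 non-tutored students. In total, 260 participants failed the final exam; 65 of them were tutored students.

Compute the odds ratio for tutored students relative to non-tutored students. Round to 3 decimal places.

OR ≈ 0.271

tutored students without the outcome: 775 − 65 = 710
non-tutored students with the outcome: 260 − 65 = 195
non-tutored students without the outcome: 773 − 195 = 578
odds, tutored students = 65/710 = 0.0915
odds, non-tutored students = 195/578 = 0.3374
OR = 0.0915 / 0.3374 = 0.271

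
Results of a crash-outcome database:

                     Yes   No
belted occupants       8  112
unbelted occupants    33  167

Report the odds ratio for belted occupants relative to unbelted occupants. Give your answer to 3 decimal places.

OR = (8 × 167) / (112 × 33) = 1336/3696 ≈ 0.361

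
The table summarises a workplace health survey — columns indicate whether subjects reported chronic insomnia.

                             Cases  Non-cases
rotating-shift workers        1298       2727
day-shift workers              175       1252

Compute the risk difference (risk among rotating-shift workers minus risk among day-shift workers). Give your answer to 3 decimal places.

RD: 0.200

risk, rotating-shift workers = 1298/4025 = 0.3225
risk, day-shift workers = 175/1427 = 0.1226
risk difference = 0.3225 − 0.1226 = 0.200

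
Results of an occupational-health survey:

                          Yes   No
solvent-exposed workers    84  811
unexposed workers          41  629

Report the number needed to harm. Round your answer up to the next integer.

31

risk, solvent-exposed workers = 84/895 = 0.093855
risk, unexposed workers = 41/670 = 0.061194
absolute risk difference = 0.032661
1 / 0.032661 = 30.618 → round up → 31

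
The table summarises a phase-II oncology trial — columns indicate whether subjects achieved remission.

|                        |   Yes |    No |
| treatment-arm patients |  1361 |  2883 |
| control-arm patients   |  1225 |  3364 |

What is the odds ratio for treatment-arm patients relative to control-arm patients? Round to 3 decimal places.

OR = (1361 × 3364) / (2883 × 1225) = 4578404/3531675 ≈ 1.296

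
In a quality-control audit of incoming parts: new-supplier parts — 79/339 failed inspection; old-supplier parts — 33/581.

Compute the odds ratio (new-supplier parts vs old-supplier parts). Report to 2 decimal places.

OR = (79 × 548) / (260 × 33) = 43292/8580 ≈ 5.05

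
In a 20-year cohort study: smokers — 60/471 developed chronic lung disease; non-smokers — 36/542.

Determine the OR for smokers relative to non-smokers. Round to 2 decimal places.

odds, smokers = 60/411 = 0.1460
odds, non-smokers = 36/506 = 0.0711
OR = 0.1460 / 0.0711 = 2.05

OR ≈ 2.05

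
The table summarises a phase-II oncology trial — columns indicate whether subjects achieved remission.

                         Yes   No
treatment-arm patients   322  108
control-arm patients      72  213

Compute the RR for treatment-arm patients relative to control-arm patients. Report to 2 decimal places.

risk, treatment-arm patients = 322/430 = 0.7488
risk, control-arm patients = 72/285 = 0.2526
RR = 0.7488 / 0.2526 = 2.96

RR: 2.96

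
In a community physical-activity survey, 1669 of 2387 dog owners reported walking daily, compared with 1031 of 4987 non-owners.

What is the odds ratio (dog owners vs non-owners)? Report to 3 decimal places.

OR = (1669 × 3956) / (718 × 1031) = 6602564/740258 ≈ 8.919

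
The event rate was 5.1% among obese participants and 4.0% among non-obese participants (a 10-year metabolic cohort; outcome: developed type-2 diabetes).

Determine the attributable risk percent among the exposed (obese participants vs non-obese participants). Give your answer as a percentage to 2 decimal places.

AR% = (0.05100 − 0.04000) / 0.05100 = 0.2157 → 21.57%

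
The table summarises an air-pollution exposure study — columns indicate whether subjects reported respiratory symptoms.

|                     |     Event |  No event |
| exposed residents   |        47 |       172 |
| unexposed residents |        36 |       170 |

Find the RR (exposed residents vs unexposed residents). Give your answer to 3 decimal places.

1.228

risk, exposed residents = 47/219 = 0.2146
risk, unexposed residents = 36/206 = 0.1748
RR = 0.2146 / 0.1748 = 1.228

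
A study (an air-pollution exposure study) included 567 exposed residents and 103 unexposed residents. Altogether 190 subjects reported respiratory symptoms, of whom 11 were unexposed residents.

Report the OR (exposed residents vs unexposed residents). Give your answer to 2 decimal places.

exposed residents with the outcome: 190 − 11 = 179
exposed residents without the outcome: 567 − 179 = 388
unexposed residents without the outcome: 103 − 11 = 92
odds, exposed residents = 179/388 = 0.4613
odds, unexposed residents = 11/92 = 0.1196
OR = 0.4613 / 0.1196 = 3.86

3.86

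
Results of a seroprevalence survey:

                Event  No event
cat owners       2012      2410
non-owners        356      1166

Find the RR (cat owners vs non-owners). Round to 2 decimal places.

risk, cat owners = 2012/4422 = 0.4550
risk, non-owners = 356/1522 = 0.2339
RR = 0.4550 / 0.2339 = 1.95

RR = 1.95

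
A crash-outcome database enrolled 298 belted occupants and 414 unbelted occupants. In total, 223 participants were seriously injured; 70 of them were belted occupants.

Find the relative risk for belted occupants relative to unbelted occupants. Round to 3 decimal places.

0.636

belted occupants without the outcome: 298 − 70 = 228
unbelted occupants with the outcome: 223 − 70 = 153
unbelted occupants without the outcome: 414 − 153 = 261
risk, belted occupants = 70/298 = 0.2349
risk, unbelted occupants = 153/414 = 0.3696
RR = 0.2349 / 0.3696 = 0.636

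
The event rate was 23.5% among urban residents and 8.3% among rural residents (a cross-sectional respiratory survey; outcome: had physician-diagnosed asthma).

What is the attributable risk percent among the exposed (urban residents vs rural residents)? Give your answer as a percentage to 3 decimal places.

AR% = (0.2350 − 0.0830) / 0.2350 = 0.6468 → 64.681%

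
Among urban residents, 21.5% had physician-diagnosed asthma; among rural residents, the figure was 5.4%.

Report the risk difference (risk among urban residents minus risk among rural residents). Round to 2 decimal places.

risk difference = 0.2150 − 0.0540 = 0.16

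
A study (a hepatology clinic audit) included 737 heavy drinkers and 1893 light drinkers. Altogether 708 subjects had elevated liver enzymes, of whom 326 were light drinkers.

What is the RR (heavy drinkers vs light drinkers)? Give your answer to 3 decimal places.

3.010

heavy drinkers with the outcome: 708 − 326 = 382
heavy drinkers without the outcome: 737 − 382 = 355
light drinkers without the outcome: 1893 − 326 = 1567
risk, heavy drinkers = 382/737 = 0.5183
risk, light drinkers = 326/1893 = 0.1722
RR = 0.5183 / 0.1722 = 3.010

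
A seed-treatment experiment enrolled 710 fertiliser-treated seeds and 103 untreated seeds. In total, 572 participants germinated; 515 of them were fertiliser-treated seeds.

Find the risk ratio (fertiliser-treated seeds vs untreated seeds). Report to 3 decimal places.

fertiliser-treated seeds without the outcome: 710 − 515 = 195
untreated seeds with the outcome: 572 − 515 = 57
untreated seeds without the outcome: 103 − 57 = 46
risk, fertiliser-treated seeds = 515/710 = 0.7254
risk, untreated seeds = 57/103 = 0.5534
RR = 0.7254 / 0.5534 = 1.311

1.311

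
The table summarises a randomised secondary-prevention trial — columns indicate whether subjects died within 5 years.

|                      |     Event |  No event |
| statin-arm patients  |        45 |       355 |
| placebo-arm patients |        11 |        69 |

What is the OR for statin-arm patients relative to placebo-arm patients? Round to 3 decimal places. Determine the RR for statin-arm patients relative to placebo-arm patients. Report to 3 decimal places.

OR = (45 × 69) / (355 × 11) = 3105/3905 ≈ 0.795
risk, statin-arm patients = 45/400 = 0.1125
risk, placebo-arm patients = 11/80 = 0.1375
RR = 0.1125 / 0.1375 = 0.818

OR = 0.795; RR = 0.818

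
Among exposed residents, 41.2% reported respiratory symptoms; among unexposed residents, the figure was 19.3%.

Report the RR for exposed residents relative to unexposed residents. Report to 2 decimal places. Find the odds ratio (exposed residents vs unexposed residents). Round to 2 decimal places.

RR = 0.4120 / 0.1930 = 2.13
odds, exposed residents = 0.4120/0.5880 = 0.7007
odds, unexposed residents = 0.1930/0.8070 = 0.2392
OR = 0.7007 / 0.2392 = 2.93

RR = 2.13; OR = 2.93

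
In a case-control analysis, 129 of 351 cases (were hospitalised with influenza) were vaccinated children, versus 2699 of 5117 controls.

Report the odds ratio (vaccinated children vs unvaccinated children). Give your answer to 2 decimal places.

OR: 0.52

odds, vaccinated children = 129/2699 = 0.04780
odds, unvaccinated children = 222/2418 = 0.09181
OR = 0.04780 / 0.09181 = 0.52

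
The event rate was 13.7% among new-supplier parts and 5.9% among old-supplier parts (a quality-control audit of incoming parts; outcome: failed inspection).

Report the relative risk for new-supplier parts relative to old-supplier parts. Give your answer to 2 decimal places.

RR = 0.1370 / 0.0590 = 2.32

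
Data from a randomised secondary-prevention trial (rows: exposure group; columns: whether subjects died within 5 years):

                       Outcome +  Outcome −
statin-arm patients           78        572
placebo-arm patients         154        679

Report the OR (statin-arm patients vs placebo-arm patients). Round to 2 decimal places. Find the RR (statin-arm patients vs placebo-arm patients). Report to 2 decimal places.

OR = 0.60; RR = 0.65

odds, statin-arm patients = 78/572 = 0.1364
odds, placebo-arm patients = 154/679 = 0.2268
OR = 0.1364 / 0.2268 = 0.60
risk, statin-arm patients = 78/650 = 0.1200
risk, placebo-arm patients = 154/833 = 0.1849
RR = 0.1200 / 0.1849 = 0.65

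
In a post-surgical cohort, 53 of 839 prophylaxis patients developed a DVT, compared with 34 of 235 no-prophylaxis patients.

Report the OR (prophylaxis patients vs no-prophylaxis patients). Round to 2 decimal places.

OR = (53 × 201) / (786 × 34) = 10653/26724 ≈ 0.40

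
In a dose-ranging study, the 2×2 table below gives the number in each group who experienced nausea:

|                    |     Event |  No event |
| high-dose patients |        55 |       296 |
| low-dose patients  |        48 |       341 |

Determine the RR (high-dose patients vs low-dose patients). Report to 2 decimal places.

1.27

risk, high-dose patients = 55/351 = 0.1567
risk, low-dose patients = 48/389 = 0.1234
RR = 0.1567 / 0.1234 = 1.27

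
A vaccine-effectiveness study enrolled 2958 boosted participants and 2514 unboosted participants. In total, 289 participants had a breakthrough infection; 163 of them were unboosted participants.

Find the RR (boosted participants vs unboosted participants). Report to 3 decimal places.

RR ≈ 0.657

boosted participants with the outcome: 289 − 163 = 126
boosted participants without the outcome: 2958 − 126 = 2832
unboosted participants without the outcome: 2514 − 163 = 2351
risk, boosted participants = 126/2958 = 0.04260
risk, unboosted participants = 163/2514 = 0.06484
RR = 0.04260 / 0.06484 = 0.657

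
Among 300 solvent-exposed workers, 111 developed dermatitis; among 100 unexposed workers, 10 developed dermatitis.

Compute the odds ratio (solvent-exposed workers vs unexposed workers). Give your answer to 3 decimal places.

OR = (111 × 90) / (189 × 10) = 9990/1890 ≈ 5.286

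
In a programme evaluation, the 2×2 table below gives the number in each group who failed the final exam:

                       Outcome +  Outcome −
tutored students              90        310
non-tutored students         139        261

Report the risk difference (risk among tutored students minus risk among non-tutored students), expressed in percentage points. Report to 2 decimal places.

risk, tutored students = 90/400 = 0.2250
risk, non-tutored students = 139/400 = 0.3475
risk difference = 0.2250 − 0.3475 = -0.1225 → -12.25 percentage points

-12.25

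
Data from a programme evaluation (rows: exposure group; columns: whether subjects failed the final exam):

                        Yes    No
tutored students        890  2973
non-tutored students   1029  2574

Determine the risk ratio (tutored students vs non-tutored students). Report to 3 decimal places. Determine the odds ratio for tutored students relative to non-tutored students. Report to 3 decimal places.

RR = 0.807; OR = 0.749

risk, tutored students = 890/3863 = 0.2304
risk, non-tutored students = 1029/3603 = 0.2856
RR = 0.2304 / 0.2856 = 0.807
odds, tutored students = 890/2973 = 0.2994
odds, non-tutored students = 1029/2574 = 0.3998
OR = 0.2994 / 0.3998 = 0.749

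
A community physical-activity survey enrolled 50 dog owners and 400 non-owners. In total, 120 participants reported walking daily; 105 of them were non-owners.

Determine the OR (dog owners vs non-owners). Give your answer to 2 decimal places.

dog owners with the outcome: 120 − 105 = 15
dog owners without the outcome: 50 − 15 = 35
non-owners without the outcome: 400 − 105 = 295
OR = (15 × 295) / (35 × 105) = 4425/3675 ≈ 1.20

1.20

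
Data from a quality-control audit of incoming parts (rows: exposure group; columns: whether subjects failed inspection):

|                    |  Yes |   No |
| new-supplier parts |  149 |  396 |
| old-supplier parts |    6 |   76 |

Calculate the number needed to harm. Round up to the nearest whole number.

NNH = 5

risk, new-supplier parts = 149/545 = 0.273394
risk, old-supplier parts = 6/82 = 0.073171
absolute risk difference = 0.200224
1 / 0.200224 = 4.994 → round up → 5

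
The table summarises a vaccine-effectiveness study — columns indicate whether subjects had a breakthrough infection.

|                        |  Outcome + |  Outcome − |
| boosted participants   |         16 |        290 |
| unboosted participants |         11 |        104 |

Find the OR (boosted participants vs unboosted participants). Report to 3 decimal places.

OR = 0.522

odds, boosted participants = 16/290 = 0.0552
odds, unboosted participants = 11/104 = 0.1058
OR = 0.0552 / 0.1058 = 0.522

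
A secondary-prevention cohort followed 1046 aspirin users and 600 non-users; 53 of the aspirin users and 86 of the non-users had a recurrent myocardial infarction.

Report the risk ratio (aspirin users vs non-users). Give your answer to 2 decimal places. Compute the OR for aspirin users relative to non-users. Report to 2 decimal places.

risk, aspirin users = 53/1046 = 0.0507
risk, non-users = 86/600 = 0.1433
RR = 0.0507 / 0.1433 = 0.35
OR = (53 × 514) / (993 × 86) = 27242/85398 ≈ 0.32

RR = 0.35; OR = 0.32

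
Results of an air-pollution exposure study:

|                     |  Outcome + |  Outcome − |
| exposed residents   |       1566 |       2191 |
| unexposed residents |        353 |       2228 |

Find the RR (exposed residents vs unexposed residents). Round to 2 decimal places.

risk, exposed residents = 1566/3757 = 0.4168
risk, unexposed residents = 353/2581 = 0.1368
RR = 0.4168 / 0.1368 = 3.05

3.05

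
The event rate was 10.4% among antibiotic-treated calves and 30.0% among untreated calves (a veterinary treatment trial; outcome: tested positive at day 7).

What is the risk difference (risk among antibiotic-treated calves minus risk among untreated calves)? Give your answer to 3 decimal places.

risk difference = 0.1040 − 0.3000 = -0.196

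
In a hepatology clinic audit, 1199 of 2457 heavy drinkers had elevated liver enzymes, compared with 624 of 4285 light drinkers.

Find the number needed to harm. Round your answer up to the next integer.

NNH ≈ 3

risk, heavy drinkers = 1199/2457 = 0.487993
risk, light drinkers = 624/4285 = 0.145624
absolute risk difference = 0.342369
1 / 0.342369 = 2.921 → round up → 3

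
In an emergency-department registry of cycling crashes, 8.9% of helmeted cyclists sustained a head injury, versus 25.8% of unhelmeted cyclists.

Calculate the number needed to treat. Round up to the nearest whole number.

NNT ≈ 6

absolute risk difference = 0.169000
1 / 0.169000 = 5.917 → round up → 6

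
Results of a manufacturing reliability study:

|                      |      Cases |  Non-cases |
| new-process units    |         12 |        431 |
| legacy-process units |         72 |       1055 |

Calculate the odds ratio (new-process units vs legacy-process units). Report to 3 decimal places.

OR = (12 × 1055) / (431 × 72) = 12660/31032 ≈ 0.408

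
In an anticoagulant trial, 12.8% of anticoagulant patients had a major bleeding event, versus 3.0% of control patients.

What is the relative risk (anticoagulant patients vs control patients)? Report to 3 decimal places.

RR = 0.12800 / 0.03000 = 4.267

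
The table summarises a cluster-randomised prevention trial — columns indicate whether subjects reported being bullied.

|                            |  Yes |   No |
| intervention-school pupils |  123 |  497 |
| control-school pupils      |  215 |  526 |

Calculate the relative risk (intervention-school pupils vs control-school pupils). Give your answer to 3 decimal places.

risk, intervention-school pupils = 123/620 = 0.1984
risk, control-school pupils = 215/741 = 0.2901
RR = 0.1984 / 0.2901 = 0.684

RR: 0.684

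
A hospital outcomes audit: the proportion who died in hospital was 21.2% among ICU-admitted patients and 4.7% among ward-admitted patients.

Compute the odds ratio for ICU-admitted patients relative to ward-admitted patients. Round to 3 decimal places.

odds, ICU-admitted patients = 0.21200/0.78800 = 0.26904
odds, ward-admitted patients = 0.04700/0.95300 = 0.04932
OR = 0.26904 / 0.04932 = 5.455

5.455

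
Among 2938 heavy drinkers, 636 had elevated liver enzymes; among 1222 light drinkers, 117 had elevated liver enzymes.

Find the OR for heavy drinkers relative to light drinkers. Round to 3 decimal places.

OR = (636 × 1105) / (2302 × 117) = 702780/269334 ≈ 2.609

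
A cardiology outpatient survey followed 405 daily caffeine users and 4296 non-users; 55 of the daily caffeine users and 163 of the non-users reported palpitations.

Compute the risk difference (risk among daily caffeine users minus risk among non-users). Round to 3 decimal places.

0.098

risk, daily caffeine users = 55/405 = 0.13580
risk, non-users = 163/4296 = 0.03794
risk difference = 0.13580 − 0.03794 = 0.098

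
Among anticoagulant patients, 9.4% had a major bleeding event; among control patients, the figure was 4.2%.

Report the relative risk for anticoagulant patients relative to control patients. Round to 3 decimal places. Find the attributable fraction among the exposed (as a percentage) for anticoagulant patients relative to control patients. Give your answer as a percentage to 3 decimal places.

RR = 2.238; AR% = 55.319%

RR = 0.09400 / 0.04200 = 2.238
AR% = (0.09400 − 0.04200) / 0.09400 = 0.5532 → 55.319%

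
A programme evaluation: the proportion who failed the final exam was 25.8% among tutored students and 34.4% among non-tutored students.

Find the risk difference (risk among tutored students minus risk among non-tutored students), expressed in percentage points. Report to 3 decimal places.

-8.600

risk difference = 0.2580 − 0.3440 = -0.0860 → -8.600 percentage points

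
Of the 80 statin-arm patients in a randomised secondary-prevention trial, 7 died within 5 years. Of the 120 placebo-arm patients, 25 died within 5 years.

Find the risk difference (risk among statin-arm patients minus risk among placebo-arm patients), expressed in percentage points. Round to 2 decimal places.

RD ≈ -12.08

risk, statin-arm patients = 7/80 = 0.0875
risk, placebo-arm patients = 25/120 = 0.2083
risk difference = 0.0875 − 0.2083 = -0.1208 → -12.08 percentage points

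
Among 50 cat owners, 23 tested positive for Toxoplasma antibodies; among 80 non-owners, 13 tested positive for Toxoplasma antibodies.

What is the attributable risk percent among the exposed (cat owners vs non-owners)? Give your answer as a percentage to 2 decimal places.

AR%: 64.67%

risk, cat owners = 23/50 = 0.4600
risk, non-owners = 13/80 = 0.1625
AR% = (0.4600 − 0.1625) / 0.4600 = 0.6467 → 64.67%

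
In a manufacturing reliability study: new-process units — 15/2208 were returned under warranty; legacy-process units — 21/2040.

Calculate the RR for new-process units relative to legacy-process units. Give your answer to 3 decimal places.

0.660

risk, new-process units = 15/2208 = 0.00679
risk, legacy-process units = 21/2040 = 0.01029
RR = 0.00679 / 0.01029 = 0.660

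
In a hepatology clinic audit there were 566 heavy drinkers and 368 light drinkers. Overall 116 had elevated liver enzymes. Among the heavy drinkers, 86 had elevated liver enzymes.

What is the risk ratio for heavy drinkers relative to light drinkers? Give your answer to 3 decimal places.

heavy drinkers without the outcome: 566 − 86 = 480
light drinkers with the outcome: 116 − 86 = 30
light drinkers without the outcome: 368 − 30 = 338
risk, heavy drinkers = 86/566 = 0.1519
risk, light drinkers = 30/368 = 0.0815
RR = 0.1519 / 0.0815 = 1.864

RR: 1.864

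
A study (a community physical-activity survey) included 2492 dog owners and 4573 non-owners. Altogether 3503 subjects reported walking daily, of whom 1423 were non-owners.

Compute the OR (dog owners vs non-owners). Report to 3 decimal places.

11.176

dog owners with the outcome: 3503 − 1423 = 2080
dog owners without the outcome: 2492 − 2080 = 412
non-owners without the outcome: 4573 − 1423 = 3150
OR = (2080 × 3150) / (412 × 1423) = 6552000/586276 ≈ 11.176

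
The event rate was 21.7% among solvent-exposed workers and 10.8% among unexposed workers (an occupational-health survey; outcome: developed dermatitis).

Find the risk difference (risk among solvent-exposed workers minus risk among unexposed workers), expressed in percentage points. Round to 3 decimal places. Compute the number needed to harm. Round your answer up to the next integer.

risk difference = 0.2170 − 0.1080 = 0.1090 → 10.900 percentage points
absolute risk difference = 0.109000
1 / 0.109000 = 9.174 → round up → 10

RD = 10.900; NNH = 10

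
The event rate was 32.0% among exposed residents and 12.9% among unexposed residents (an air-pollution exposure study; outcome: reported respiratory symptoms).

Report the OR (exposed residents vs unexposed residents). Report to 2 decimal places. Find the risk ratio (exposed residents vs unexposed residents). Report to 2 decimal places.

OR = 3.18; RR = 2.48

odds, exposed residents = 0.3200/0.6800 = 0.4706
odds, unexposed residents = 0.1290/0.8710 = 0.1481
OR = 0.4706 / 0.1481 = 3.18
RR = 0.3200 / 0.1290 = 2.48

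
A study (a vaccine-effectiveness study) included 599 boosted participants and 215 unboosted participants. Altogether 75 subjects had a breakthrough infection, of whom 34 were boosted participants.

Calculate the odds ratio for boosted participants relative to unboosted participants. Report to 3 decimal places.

boosted participants without the outcome: 599 − 34 = 565
unboosted participants with the outcome: 75 − 34 = 41
unboosted participants without the outcome: 215 − 41 = 174
OR = (34 × 174) / (565 × 41) = 5916/23165 ≈ 0.255

0.255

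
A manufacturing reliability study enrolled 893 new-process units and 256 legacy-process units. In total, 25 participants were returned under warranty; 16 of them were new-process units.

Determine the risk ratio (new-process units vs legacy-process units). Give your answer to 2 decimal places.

new-process units without the outcome: 893 − 16 = 877
legacy-process units with the outcome: 25 − 16 = 9
legacy-process units without the outcome: 256 − 9 = 247
risk, new-process units = 16/893 = 0.01792
risk, legacy-process units = 9/256 = 0.03516
RR = 0.01792 / 0.03516 = 0.51

0.51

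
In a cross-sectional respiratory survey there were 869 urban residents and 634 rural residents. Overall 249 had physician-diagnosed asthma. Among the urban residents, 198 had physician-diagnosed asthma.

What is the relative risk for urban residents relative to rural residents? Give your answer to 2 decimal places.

urban residents without the outcome: 869 − 198 = 671
rural residents with the outcome: 249 − 198 = 51
rural residents without the outcome: 634 − 51 = 583
risk, urban residents = 198/869 = 0.2278
risk, rural residents = 51/634 = 0.0804
RR = 0.2278 / 0.0804 = 2.83

2.83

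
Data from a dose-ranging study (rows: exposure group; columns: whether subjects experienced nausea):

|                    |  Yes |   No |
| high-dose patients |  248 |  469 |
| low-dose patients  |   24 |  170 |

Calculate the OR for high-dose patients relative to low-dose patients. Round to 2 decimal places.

OR = (248 × 170) / (469 × 24) = 42160/11256 ≈ 3.75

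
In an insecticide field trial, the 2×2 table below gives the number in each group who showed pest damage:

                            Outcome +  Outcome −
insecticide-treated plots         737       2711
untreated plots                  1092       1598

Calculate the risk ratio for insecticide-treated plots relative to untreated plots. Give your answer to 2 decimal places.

0.53

risk, insecticide-treated plots = 737/3448 = 0.2137
risk, untreated plots = 1092/2690 = 0.4059
RR = 0.2137 / 0.4059 = 0.53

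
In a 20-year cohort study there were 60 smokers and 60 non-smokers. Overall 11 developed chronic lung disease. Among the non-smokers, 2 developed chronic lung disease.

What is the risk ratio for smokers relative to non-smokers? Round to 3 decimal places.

smokers with the outcome: 11 − 2 = 9
smokers without the outcome: 60 − 9 = 51
non-smokers without the outcome: 60 − 2 = 58
risk, smokers = 9/60 = 0.15000
risk, non-smokers = 2/60 = 0.03333
RR = 0.15000 / 0.03333 = 4.500

RR ≈ 4.500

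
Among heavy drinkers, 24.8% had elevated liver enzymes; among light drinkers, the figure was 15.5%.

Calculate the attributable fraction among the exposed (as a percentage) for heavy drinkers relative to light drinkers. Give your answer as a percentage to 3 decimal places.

AR% = (0.2480 − 0.1550) / 0.2480 = 0.3750 → 37.500%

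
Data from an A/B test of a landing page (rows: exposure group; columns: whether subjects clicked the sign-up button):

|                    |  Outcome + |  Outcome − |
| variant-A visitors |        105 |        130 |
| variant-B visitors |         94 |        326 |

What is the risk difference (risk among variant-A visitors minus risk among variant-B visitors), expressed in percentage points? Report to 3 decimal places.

RD: 22.300

risk, variant-A visitors = 105/235 = 0.4468
risk, variant-B visitors = 94/420 = 0.2238
risk difference = 0.4468 − 0.2238 = 0.2230 → 22.300 percentage points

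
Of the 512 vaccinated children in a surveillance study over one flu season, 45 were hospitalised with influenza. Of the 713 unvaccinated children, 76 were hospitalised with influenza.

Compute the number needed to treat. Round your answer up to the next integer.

risk, vaccinated children = 45/512 = 0.087891
risk, unvaccinated children = 76/713 = 0.106592
absolute risk difference = 0.018701
1 / 0.018701 = 53.473 → round up → 54

54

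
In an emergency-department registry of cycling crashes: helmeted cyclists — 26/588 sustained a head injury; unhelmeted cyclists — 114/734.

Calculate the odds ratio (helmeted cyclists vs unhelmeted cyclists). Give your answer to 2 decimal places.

odds, helmeted cyclists = 26/562 = 0.04626
odds, unhelmeted cyclists = 114/620 = 0.18387
OR = 0.04626 / 0.18387 = 0.25

OR ≈ 0.25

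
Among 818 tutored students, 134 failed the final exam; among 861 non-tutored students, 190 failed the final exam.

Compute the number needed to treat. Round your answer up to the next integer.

risk, tutored students = 134/818 = 0.163814
risk, non-tutored students = 190/861 = 0.220674
absolute risk difference = 0.056859
1 / 0.056859 = 17.587 → round up → 18

NNT ≈ 18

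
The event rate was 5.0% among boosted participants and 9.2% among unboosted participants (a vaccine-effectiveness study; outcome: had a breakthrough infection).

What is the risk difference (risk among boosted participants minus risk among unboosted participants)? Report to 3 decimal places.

risk difference = 0.0500 − 0.0920 = -0.042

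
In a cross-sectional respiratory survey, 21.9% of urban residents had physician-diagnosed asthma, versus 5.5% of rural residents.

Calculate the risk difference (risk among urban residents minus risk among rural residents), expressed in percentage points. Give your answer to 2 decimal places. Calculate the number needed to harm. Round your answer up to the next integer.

risk difference = 0.2190 − 0.0550 = 0.1640 → 16.40 percentage points
absolute risk difference = 0.164000
1 / 0.164000 = 6.098 → round up → 7

RD = 16.40; NNH = 7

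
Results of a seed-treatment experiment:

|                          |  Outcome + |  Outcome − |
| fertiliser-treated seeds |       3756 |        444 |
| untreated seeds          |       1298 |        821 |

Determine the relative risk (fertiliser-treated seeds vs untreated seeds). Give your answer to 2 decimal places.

RR ≈ 1.46

risk, fertiliser-treated seeds = 3756/4200 = 0.8943
risk, untreated seeds = 1298/2119 = 0.6126
RR = 0.8943 / 0.6126 = 1.46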